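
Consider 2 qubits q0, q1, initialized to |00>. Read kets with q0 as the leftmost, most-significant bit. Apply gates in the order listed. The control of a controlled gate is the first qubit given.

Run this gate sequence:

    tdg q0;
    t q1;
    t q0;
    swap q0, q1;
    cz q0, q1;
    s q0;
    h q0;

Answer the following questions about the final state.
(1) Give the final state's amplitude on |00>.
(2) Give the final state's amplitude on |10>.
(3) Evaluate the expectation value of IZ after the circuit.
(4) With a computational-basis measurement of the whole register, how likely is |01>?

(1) The amplitude on |00> is sqrt(2)/2.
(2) |10> carries amplitude sqrt(2)/2 in the final state.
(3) The expectation value of IZ is 1.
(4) The probability of measuring |01> is 0.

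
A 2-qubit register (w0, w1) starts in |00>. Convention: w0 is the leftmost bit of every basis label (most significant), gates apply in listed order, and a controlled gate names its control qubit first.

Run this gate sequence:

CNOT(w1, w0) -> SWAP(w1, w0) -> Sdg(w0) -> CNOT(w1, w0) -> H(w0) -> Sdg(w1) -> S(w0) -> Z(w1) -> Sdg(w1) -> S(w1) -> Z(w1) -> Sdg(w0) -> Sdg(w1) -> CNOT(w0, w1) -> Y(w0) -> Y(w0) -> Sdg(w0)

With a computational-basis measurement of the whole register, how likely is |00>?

A full measurement returns |00> with probability 1/2. Key observation: the block from step 7 through step 12 cancels to the identity and can be dropped.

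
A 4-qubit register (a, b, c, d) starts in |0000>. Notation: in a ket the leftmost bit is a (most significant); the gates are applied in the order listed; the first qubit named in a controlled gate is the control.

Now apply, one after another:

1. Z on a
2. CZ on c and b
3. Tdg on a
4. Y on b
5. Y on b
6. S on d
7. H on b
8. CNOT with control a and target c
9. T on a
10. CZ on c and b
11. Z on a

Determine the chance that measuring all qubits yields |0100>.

Outcome |0100> occurs with probability 1/2.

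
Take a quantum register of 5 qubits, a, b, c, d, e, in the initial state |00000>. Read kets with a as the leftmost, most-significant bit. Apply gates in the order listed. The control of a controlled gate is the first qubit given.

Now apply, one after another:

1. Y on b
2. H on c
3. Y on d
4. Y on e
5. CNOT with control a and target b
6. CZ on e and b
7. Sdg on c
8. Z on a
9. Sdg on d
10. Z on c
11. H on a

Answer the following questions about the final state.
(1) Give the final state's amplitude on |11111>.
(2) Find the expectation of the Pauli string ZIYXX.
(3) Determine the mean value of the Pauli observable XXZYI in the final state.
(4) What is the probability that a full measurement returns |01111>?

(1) The final state's coefficient on |11111> equals I/2.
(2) The expectation value of ZIYXX is 0.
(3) In the final state, XXZYI has expectation 0.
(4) Outcome |01111> occurs with probability 1/4.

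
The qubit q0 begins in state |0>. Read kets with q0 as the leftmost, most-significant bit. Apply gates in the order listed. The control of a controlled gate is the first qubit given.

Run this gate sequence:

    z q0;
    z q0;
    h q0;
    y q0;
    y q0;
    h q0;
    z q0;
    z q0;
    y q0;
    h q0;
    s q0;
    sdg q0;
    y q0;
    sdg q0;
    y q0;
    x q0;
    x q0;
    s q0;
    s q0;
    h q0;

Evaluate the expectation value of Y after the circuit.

In the final state, Y has expectation -1. Key observation: gates 1-8 undo each other exactly, leaving only the rest of the circuit to track.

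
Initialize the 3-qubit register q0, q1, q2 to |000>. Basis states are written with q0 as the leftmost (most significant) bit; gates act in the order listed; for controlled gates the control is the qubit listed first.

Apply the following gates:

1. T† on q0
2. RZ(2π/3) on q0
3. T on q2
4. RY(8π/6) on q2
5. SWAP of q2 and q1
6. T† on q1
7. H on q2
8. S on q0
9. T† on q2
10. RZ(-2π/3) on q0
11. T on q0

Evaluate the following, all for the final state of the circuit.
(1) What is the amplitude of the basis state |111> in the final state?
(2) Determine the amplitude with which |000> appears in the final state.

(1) The final state's coefficient on |111> equals 0.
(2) The final state's coefficient on |000> equals -sqrt(2)/4.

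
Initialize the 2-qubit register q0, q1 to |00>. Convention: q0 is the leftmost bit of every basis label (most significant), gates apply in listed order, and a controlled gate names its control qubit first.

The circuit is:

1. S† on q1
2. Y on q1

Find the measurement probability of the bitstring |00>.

The probability of measuring |00> is 0.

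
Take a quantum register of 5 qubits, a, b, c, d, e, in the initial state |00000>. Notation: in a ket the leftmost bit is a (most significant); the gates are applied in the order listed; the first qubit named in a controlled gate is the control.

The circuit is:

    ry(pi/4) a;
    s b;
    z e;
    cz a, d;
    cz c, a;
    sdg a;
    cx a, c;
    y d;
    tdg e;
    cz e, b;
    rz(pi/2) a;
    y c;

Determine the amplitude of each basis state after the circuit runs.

The final amplitudes are sqrt(sqrt(2) + 2)*exp(3*I*pi/4)/2 on |00110>, -sqrt(2 - sqrt(2))*exp(3*I*pi/4)/2 on |10010>, and 0 on every other basis state.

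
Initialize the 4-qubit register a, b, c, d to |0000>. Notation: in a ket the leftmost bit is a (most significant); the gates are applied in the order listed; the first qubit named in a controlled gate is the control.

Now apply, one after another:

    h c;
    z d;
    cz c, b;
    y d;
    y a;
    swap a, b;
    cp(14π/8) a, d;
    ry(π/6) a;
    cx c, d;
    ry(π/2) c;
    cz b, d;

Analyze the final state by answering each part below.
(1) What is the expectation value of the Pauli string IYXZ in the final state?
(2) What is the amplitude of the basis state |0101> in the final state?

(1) The observable IYXZ averages to 0.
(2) The amplitude on |0101> is sqrt(2)/8 + sqrt(6)/8.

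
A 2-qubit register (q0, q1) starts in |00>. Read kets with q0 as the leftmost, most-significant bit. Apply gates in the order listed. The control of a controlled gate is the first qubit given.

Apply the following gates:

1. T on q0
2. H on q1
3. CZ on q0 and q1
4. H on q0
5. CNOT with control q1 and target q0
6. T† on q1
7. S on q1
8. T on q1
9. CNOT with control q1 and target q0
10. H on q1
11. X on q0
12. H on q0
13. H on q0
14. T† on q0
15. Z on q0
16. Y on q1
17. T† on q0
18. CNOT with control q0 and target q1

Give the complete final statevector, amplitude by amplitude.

The resulting statevector has amplitude sqrt(2)*(-1 - I)/4 on |00>, sqrt(2)*(-1 + I)/4 on |01>, sqrt(2)*(-1 - I)/4 on |10>, sqrt(2)*(1 - I)/4 on |11>.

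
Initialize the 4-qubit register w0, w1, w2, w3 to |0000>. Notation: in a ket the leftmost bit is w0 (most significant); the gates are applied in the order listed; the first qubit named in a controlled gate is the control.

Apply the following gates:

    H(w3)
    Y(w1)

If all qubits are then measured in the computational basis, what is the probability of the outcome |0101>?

Outcome |0101> occurs with probability 1/2.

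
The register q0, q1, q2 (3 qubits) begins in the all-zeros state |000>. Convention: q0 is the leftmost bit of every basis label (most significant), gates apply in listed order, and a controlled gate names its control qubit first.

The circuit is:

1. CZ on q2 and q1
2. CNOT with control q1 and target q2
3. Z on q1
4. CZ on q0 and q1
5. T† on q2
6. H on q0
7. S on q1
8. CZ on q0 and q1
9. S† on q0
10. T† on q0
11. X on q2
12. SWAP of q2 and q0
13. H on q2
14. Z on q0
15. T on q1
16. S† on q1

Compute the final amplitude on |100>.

|100> carries amplitude -1/2 + exp(I*pi/4)/2 in the final state.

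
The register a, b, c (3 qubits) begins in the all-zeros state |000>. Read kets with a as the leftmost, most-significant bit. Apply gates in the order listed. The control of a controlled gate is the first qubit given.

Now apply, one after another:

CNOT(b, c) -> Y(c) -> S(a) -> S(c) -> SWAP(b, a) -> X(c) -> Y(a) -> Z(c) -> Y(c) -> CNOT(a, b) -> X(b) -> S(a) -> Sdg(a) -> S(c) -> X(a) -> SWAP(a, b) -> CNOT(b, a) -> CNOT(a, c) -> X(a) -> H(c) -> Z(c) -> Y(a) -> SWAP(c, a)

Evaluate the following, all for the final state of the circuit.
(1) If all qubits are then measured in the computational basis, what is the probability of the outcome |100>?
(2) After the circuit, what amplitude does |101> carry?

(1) A full measurement returns |100> with probability 1/2.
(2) |101> carries amplitude 0 in the final state.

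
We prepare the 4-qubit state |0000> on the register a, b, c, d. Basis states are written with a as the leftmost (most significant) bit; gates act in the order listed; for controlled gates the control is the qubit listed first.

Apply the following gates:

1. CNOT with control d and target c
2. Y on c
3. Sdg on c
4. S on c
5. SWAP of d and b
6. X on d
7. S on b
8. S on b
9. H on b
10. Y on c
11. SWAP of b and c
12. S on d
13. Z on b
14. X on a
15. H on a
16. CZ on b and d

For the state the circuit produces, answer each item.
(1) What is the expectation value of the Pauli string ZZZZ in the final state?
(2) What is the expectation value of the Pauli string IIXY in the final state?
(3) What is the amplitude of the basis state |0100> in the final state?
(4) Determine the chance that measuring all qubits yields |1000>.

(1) In the final state, ZZZZ has expectation 0.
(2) The expectation value of IIXY is 0.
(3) The amplitude on |0100> is 0.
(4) A full measurement returns |1000> with probability 0.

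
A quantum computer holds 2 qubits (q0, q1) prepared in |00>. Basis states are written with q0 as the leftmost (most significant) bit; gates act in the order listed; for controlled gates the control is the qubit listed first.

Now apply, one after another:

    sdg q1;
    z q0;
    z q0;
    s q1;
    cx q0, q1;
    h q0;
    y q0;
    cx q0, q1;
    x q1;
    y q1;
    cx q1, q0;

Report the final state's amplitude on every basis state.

The resulting statevector has amplitude -sqrt(2)/2 on |00>, -sqrt(2)/2 on |01>, 0 on |10>, 0 on |11>. Key observation: the block from step 1 through step 4 cancels to the identity and can be dropped.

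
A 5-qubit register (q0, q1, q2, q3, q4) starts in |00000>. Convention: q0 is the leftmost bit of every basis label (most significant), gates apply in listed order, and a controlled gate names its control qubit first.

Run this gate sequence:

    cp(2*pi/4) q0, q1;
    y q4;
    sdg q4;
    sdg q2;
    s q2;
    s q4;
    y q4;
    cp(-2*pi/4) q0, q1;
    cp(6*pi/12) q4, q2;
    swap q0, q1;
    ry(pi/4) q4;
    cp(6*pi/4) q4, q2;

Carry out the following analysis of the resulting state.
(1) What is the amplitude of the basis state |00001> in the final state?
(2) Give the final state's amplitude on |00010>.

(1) |00001> carries amplitude sqrt(2 - sqrt(2))/2 in the final state. Key observation: the block from step 1 through step 8 cancels to the identity and can be dropped.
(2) |00010> carries amplitude 0 in the final state.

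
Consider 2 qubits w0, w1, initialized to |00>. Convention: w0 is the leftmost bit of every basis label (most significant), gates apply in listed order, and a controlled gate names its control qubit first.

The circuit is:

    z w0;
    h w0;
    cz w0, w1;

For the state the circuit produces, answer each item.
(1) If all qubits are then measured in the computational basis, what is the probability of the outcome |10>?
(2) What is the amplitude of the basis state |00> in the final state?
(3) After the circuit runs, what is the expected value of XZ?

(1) Outcome |10> occurs with probability 1/2.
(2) The final state's coefficient on |00> equals sqrt(2)/2.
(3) In the final state, XZ has expectation 1.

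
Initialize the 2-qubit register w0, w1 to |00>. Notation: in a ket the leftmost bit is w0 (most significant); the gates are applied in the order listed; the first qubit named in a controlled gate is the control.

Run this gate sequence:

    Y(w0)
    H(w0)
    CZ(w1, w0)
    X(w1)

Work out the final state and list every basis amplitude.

After the circuit, the state carries amplitude 0 on |00>, sqrt(2)*I/2 on |01>, 0 on |10>, -sqrt(2)*I/2 on |11>.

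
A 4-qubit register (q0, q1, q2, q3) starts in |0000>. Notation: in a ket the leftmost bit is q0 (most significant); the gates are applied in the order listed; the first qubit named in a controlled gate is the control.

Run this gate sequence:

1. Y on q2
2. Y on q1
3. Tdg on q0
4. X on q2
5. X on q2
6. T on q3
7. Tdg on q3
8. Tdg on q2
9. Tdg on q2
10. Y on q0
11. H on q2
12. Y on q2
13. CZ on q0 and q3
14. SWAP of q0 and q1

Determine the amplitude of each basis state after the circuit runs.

The resulting statevector has amplitude -sqrt(2)*I/2 on |1100>, -sqrt(2)*I/2 on |1110>, and 0 on every other basis state.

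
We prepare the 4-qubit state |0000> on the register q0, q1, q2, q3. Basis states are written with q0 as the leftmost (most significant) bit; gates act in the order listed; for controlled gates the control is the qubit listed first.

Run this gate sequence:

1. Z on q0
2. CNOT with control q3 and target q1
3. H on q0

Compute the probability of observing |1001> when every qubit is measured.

A full measurement returns |1001> with probability 0.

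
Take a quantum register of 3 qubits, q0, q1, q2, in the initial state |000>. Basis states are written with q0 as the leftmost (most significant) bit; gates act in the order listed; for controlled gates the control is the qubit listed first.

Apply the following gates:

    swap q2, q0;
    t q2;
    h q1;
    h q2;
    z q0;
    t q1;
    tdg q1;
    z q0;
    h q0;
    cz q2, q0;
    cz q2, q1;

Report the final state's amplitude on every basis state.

The resulting statevector has amplitude sqrt(2)/4 on |000>, sqrt(2)/4 on |001>, sqrt(2)/4 on |010>, -sqrt(2)/4 on |011>, sqrt(2)/4 on |100>, -sqrt(2)/4 on |101>, sqrt(2)/4 on |110>, sqrt(2)/4 on |111>. Key observation: steps 5-8 multiply out to the identity, so the circuit reduces to the remaining gates.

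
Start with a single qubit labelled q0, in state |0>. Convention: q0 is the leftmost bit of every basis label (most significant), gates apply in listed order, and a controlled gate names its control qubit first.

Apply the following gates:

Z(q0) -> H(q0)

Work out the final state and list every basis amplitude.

The resulting statevector has amplitude sqrt(2)/2 on |0>, sqrt(2)/2 on |1>.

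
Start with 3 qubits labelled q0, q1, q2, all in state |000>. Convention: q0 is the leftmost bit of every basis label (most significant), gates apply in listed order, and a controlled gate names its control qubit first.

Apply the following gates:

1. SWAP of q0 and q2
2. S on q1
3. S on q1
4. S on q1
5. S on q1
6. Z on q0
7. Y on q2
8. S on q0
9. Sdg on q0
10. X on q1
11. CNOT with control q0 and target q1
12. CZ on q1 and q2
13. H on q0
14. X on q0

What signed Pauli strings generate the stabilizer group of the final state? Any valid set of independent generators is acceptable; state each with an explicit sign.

The final state is stabilized by the group generated by +XII, -IZI, -IIZ; other independent generating sets are equally valid.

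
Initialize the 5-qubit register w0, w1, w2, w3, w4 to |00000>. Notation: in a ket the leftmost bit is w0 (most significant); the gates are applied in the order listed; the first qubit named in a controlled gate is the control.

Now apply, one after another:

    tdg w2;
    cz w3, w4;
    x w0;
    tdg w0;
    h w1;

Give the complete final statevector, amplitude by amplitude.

After the circuit, the state carries amplitude -sqrt(2)*exp(3*I*pi/4)/2 on |10000>, -sqrt(2)*exp(3*I*pi/4)/2 on |11000>, and 0 on every other basis state.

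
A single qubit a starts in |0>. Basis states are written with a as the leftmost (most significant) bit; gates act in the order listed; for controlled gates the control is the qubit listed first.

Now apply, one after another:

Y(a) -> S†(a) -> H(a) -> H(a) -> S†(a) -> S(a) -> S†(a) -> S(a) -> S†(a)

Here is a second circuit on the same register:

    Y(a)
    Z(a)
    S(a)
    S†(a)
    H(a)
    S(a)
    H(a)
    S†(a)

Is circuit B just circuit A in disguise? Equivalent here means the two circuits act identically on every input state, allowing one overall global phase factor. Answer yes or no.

No, they are not equivalent — no single phase factor reconciles the two unitaries.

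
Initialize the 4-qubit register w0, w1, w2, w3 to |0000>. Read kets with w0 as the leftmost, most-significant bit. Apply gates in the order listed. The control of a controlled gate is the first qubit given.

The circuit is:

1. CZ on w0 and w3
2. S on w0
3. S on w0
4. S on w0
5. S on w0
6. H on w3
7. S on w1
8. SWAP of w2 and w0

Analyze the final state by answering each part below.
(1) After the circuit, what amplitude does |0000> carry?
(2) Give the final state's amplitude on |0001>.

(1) The final state's coefficient on |0000> equals sqrt(2)/2.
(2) The amplitude on |0001> is sqrt(2)/2.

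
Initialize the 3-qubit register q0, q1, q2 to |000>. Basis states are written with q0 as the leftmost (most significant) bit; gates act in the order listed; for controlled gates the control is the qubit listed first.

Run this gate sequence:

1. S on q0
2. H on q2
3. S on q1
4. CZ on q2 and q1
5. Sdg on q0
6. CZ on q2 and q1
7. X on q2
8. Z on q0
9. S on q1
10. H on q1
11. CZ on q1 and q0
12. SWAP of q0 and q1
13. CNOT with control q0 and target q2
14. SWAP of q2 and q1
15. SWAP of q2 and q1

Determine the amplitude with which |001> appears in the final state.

|001> carries amplitude 1/2 in the final state.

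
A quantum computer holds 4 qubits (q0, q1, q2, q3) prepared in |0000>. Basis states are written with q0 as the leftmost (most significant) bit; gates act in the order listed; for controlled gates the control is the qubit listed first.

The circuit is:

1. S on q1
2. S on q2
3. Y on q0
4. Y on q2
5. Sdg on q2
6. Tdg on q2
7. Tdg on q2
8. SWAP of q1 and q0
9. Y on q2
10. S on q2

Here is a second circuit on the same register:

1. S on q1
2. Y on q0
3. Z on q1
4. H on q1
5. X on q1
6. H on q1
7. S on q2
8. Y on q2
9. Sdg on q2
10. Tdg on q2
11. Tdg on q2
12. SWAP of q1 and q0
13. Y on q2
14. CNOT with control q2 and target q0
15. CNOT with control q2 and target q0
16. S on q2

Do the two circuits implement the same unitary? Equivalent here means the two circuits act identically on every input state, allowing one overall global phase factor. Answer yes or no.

Yes, they are equivalent — the unitaries differ by at most a global phase.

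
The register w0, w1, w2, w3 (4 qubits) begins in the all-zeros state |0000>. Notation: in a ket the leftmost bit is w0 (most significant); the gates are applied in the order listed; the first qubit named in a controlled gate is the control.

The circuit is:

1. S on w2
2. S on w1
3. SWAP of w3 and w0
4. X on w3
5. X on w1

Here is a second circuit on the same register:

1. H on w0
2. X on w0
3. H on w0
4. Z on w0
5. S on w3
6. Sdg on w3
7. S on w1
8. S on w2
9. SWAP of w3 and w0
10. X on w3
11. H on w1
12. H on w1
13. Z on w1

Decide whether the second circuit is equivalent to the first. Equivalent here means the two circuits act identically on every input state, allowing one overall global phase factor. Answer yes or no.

No, they are not equivalent — no single phase factor reconciles the two unitaries.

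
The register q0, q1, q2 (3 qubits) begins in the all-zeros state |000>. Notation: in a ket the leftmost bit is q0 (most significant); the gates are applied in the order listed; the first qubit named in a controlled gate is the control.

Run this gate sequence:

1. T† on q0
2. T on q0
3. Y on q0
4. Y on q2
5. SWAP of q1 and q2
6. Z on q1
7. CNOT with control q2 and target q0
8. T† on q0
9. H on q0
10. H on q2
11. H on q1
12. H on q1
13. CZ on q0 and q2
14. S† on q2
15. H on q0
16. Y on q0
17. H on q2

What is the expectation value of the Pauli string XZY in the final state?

The observable XZY averages to 1.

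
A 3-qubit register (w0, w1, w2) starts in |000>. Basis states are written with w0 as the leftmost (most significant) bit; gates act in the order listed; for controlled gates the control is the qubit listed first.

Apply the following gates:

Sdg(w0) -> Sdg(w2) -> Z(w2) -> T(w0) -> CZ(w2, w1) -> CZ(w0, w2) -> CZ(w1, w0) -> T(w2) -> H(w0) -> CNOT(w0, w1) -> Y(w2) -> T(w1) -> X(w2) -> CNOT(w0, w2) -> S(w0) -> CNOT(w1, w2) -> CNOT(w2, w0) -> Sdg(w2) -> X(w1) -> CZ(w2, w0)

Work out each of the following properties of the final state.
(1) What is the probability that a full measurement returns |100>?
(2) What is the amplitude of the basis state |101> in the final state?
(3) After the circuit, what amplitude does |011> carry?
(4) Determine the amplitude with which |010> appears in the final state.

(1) Outcome |100> occurs with probability 1/2.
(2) The amplitude on |101> is 0.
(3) The final state's coefficient on |011> equals 0.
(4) The amplitude on |010> is sqrt(2)*I/2.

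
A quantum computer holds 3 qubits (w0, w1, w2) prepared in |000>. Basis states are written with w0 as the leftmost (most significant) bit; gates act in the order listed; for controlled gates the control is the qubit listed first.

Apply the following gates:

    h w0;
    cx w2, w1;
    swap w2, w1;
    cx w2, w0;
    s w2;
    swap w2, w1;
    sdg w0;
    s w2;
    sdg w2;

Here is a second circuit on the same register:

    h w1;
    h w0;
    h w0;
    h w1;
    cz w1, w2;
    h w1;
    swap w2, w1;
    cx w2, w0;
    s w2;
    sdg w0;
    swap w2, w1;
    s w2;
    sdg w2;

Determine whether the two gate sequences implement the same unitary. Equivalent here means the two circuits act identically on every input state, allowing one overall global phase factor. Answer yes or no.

No — the two circuits implement different unitaries, even allowing a global phase.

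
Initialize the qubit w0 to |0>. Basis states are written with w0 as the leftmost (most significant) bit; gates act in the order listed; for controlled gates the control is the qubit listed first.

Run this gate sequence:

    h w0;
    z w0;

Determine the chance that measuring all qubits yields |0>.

Outcome |0> occurs with probability 1/2.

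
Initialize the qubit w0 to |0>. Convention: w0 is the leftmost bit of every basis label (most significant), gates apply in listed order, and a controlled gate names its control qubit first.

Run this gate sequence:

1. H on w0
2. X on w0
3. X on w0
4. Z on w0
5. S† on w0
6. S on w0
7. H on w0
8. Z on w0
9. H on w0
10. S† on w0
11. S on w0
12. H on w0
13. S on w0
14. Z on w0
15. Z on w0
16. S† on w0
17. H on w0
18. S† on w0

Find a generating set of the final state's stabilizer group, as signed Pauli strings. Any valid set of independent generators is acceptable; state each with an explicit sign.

One valid set of independent stabilizer generators is +Y (any independent generating set of the same group is equally correct). Key observation: gates 11-18 undo each other exactly, leaving only the rest of the circuit to track.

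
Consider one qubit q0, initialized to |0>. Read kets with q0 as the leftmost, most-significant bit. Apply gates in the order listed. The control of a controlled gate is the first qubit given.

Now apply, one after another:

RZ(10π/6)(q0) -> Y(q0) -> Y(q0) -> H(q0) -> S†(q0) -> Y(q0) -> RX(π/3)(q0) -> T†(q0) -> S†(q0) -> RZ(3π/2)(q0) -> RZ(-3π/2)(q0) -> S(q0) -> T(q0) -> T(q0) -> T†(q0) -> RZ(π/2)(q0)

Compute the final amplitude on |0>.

|0> carries amplitude (-sqrt(6) + sqrt(2))*exp(11*I*pi/12)/4 in the final state. Key observation: steps 8-13 multiply out to the identity, so the circuit reduces to the remaining gates.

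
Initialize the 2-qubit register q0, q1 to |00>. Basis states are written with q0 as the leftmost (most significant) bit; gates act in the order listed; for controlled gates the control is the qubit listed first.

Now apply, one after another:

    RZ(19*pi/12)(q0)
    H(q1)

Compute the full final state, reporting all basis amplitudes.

The final amplitudes are -sqrt(2)*exp(5*I*pi/24)/2 on |00>, -sqrt(2)*exp(5*I*pi/24)/2 on |01>, 0 on |10>, 0 on |11>.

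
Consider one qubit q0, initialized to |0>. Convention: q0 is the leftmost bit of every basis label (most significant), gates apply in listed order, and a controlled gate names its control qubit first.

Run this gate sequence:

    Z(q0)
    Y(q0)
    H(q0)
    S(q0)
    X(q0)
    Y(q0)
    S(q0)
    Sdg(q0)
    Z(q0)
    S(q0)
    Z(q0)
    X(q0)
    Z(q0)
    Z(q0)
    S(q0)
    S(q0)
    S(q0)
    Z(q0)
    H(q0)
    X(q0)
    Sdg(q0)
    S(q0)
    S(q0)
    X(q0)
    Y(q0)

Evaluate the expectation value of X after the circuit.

The observable X averages to -1.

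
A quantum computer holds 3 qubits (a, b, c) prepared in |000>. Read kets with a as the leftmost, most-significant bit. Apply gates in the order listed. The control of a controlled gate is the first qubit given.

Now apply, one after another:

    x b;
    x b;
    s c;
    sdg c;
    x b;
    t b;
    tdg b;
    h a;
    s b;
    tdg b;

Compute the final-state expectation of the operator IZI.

In the final state, IZI has expectation -1. Key observation: steps 2-5 multiply out to the identity, so the circuit reduces to the remaining gates.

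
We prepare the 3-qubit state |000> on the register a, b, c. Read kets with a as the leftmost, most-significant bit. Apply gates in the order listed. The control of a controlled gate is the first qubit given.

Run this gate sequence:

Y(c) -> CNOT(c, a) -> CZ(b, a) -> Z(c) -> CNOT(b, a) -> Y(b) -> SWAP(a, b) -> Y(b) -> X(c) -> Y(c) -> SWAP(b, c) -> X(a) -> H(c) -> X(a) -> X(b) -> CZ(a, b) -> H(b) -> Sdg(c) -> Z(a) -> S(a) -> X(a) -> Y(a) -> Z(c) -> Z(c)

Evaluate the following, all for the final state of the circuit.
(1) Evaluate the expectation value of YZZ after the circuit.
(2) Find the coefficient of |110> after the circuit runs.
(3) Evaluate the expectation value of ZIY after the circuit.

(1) In the final state, YZZ has expectation 0.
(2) |110> carries amplitude 1/2 in the final state.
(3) The expectation value of ZIY is 1.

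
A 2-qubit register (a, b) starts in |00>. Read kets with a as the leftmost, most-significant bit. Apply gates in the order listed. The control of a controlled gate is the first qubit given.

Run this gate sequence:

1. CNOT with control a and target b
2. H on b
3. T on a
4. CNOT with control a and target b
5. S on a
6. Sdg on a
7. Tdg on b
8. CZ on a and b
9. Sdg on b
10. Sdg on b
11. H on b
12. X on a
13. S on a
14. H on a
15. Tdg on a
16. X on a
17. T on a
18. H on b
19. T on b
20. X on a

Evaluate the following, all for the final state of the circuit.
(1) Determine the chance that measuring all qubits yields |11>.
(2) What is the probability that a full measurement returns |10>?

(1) A full measurement returns |11> with probability 1/4.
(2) Outcome |10> occurs with probability 1/4.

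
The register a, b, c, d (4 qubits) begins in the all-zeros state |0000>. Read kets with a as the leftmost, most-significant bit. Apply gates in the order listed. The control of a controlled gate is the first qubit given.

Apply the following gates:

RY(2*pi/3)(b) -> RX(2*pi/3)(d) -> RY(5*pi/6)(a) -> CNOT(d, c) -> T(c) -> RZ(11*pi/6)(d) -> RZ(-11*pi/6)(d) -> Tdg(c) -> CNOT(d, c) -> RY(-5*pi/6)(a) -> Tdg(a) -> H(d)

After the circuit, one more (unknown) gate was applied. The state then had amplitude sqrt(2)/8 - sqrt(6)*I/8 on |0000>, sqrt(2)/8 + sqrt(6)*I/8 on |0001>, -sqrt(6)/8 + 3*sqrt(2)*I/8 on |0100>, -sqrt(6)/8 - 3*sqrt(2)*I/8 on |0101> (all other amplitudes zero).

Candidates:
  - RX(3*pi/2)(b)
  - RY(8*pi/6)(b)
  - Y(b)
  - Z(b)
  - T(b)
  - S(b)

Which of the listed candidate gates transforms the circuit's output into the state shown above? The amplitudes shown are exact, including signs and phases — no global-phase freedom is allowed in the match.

The unique candidate consistent with the amplitudes is Z(b).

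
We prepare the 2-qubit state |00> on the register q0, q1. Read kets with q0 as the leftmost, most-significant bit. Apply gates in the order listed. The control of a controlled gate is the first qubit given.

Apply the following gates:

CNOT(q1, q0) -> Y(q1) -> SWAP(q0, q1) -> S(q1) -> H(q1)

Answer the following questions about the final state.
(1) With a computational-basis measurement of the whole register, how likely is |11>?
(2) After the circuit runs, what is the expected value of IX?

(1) A full measurement returns |11> with probability 1/2.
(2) The observable IX averages to 1.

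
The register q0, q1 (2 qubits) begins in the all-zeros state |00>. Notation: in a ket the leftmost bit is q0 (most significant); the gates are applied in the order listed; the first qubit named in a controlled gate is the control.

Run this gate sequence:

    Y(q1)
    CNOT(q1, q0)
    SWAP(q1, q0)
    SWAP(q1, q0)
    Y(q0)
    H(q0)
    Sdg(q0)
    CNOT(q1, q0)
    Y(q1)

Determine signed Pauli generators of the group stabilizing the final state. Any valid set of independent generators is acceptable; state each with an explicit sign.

The final state is stabilized by the group generated by +YI, +IZ; other independent generating sets are equally valid.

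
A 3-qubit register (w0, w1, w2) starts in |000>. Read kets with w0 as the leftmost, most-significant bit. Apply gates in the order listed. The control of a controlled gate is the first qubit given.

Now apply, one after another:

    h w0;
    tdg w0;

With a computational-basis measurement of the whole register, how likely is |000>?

A full measurement returns |000> with probability 1/2.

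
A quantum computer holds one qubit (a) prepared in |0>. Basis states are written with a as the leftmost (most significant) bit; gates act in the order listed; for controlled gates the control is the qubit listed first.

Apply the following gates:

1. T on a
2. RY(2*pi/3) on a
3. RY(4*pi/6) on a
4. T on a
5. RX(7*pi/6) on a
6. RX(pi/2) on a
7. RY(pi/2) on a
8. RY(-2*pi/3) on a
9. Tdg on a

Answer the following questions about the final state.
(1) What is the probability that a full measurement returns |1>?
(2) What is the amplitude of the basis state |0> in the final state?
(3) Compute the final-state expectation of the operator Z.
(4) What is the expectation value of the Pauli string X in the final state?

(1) A full measurement returns |1> with probability -sqrt(6)/32 + sqrt(3)/16 + 1/2.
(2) The amplitude on |0> is -3*sqrt(6)*exp(I*pi/4)/16 - 3*sqrt(2)*exp(3*I*pi/4)/16 - sqrt(6)*exp(3*I*pi/4)/16 + sqrt(2)*(3 - I)/16 + sqrt(6)*(1 + I)/16 + 3*sqrt(2)*exp(I*pi/4)/16.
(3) The expectation value of Z is sqrt(3)*(-2 + sqrt(2))/16.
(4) In the final state, X has expectation -9/16 - sqrt(6)/8 - sqrt(3)/8 + sqrt(2)/16.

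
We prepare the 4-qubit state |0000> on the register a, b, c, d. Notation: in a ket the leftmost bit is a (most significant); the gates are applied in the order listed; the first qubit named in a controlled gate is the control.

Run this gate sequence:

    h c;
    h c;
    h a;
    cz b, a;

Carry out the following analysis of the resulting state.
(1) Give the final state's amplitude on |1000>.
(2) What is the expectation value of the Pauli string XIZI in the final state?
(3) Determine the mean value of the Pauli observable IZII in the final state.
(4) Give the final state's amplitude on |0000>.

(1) The amplitude on |1000> is sqrt(2)/2. Key observation: gates 1-2 undo each other exactly, leaving only the rest of the circuit to track.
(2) The observable XIZI averages to 1.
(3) The expectation value of IZII is 1.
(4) The final state's coefficient on |0000> equals sqrt(2)/2.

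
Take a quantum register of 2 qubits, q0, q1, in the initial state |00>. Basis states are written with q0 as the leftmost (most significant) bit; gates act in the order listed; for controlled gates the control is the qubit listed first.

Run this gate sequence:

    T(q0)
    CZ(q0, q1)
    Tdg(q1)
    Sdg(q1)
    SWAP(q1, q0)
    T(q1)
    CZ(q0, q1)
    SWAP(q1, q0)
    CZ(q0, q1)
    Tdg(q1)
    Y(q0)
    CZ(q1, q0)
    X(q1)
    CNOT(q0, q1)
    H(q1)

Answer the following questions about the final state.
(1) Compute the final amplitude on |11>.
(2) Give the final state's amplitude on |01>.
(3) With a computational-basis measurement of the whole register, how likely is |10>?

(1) The amplitude on |11> is sqrt(2)*I/2.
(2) |01> carries amplitude 0 in the final state.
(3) Outcome |10> occurs with probability 1/2.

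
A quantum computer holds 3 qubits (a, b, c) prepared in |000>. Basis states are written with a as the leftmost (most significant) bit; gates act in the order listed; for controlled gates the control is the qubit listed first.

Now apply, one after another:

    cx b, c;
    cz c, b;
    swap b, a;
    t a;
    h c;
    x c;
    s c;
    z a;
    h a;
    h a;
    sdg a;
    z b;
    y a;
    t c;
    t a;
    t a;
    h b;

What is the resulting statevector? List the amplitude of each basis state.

The final amplitudes are 0 on |000>, 0 on |001>, 0 on |010>, 0 on |011>, -1/2 on |100>, -exp(3*I*pi/4)/2 on |101>, -1/2 on |110>, -exp(3*I*pi/4)/2 on |111>. Key observation: gates 9-10 undo each other exactly, leaving only the rest of the circuit to track.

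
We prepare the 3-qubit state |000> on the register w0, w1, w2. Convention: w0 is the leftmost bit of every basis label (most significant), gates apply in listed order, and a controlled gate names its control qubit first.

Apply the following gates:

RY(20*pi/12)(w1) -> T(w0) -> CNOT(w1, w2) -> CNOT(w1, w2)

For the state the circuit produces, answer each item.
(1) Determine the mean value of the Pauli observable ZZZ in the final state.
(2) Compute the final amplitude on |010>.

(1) The expectation value of ZZZ is 1/2. Key observation: gates 3-4 undo each other exactly, leaving only the rest of the circuit to track.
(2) The final state's coefficient on |010> equals 1/2.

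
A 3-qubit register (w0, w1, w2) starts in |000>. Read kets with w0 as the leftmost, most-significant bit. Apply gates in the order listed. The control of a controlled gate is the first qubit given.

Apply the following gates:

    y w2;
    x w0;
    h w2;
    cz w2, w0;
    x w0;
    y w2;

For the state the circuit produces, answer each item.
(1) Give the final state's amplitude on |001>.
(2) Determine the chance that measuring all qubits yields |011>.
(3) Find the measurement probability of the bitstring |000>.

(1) The amplitude on |001> is -sqrt(2)/2.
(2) The probability of measuring |011> is 0.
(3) Outcome |000> occurs with probability 1/2.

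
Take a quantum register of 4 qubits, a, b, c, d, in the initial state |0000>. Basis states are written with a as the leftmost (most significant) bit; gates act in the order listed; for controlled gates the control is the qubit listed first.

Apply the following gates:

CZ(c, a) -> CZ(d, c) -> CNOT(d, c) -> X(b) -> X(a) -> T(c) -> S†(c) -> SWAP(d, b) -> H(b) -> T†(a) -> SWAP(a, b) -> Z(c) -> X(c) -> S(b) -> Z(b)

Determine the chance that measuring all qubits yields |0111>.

A full measurement returns |0111> with probability 1/2.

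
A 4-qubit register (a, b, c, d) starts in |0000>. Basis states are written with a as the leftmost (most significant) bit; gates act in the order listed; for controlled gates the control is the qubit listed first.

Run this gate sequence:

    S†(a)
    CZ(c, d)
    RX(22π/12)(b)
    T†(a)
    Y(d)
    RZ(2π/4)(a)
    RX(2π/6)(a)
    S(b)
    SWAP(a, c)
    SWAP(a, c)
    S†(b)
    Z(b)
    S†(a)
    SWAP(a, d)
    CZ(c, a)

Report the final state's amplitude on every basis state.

The final amplitudes are (-3*sqrt(2) - sqrt(6))*exp(I*pi/4)/8 on |1000>, (sqrt(2) + sqrt(6))*exp(I*pi/4)/8 on |1001>, (-sqrt(6) + 3*sqrt(2))*exp(3*I*pi/4)/8 on |1100>, (-sqrt(6) + sqrt(2))*exp(3*I*pi/4)/8 on |1101>, and 0 on every other basis state. Key observation: the block from step 8 through step 11 cancels to the identity and can be dropped.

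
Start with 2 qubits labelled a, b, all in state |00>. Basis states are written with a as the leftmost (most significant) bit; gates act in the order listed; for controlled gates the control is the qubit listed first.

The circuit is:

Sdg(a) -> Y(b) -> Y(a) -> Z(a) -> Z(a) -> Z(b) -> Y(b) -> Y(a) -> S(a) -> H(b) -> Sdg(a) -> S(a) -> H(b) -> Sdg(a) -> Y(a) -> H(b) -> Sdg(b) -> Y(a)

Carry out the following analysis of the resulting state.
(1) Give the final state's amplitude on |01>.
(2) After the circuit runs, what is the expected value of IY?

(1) |01> carries amplitude sqrt(2)*I/2 in the final state.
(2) The expectation value of IY is -1.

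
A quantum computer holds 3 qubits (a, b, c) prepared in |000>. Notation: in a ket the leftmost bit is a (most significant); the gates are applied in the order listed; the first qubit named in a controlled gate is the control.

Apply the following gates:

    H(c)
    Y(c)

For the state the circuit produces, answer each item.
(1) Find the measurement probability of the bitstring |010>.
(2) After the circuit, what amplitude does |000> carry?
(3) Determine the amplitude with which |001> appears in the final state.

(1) The probability of measuring |010> is 0.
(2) The amplitude on |000> is -sqrt(2)*I/2.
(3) |001> carries amplitude sqrt(2)*I/2 in the final state.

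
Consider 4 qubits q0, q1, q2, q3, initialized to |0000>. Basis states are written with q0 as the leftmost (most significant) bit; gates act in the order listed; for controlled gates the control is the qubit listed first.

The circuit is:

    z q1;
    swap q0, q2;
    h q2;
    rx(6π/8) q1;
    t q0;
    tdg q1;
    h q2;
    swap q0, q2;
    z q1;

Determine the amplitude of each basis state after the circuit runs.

After the circuit, the state carries amplitude sqrt(2 - sqrt(2))/2 on |0000>, sqrt(sqrt(2) + 2)*exp(I*pi/4)/2 on |0100>, and 0 on every other basis state.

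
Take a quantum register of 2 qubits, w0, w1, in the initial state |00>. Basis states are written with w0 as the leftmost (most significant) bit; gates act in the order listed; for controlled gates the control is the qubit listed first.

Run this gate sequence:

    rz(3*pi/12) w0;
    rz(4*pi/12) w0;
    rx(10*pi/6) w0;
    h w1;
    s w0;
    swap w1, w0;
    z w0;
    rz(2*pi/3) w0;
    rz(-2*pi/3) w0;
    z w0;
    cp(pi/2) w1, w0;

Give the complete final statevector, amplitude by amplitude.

The resulting statevector has amplitude sqrt(6)*exp(17*I*pi/24)/4 on |00>, -sqrt(2)*exp(17*I*pi/24)/4 on |01>, sqrt(6)*exp(17*I*pi/24)/4 on |10>, sqrt(2)*exp(5*I*pi/24)/4 on |11>.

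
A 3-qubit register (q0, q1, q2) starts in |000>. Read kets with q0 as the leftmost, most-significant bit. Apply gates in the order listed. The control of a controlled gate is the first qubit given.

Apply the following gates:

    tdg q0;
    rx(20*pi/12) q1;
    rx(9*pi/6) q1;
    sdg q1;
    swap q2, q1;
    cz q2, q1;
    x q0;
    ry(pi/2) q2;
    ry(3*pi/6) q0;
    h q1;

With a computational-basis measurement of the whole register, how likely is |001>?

The probability of measuring |001> is 3/16.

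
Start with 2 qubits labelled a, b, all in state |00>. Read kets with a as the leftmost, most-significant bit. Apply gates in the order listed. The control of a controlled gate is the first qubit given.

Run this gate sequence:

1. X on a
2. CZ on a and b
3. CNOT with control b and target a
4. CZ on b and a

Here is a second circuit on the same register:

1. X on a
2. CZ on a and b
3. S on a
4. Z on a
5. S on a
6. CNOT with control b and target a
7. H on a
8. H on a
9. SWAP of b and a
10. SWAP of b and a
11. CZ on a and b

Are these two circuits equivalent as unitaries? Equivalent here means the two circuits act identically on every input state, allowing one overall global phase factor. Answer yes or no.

Yes — the two circuits implement the same unitary up to a global phase.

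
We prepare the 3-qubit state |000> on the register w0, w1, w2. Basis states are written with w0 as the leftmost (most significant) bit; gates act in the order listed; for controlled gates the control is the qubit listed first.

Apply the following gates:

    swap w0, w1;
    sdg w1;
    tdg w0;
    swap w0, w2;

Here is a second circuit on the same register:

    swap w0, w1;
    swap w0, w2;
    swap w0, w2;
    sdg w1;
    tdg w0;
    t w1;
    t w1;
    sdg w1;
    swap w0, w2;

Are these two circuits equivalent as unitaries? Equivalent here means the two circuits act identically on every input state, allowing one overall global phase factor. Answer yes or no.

Yes: on every input state the two circuits agree up to one overall phase factor.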